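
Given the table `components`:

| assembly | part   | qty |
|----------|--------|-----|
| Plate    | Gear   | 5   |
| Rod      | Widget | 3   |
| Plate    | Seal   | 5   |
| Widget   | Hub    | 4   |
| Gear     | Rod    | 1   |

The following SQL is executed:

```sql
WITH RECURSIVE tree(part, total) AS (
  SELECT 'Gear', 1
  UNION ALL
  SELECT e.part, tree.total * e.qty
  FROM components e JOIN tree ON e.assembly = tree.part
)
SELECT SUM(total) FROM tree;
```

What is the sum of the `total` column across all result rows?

17

Base: (Gear, total=1).
Iteration 1: components of {Gear} -> Rod = 1*1 = 1.
Iteration 2: components of {Rod} -> Widget = 1*3 = 3.
Iteration 3: components of {Widget} -> Hub = 3*4 = 12.
Iteration 4: no further components; recursion stops.
SUM(total) = 1 + 1 + 3 + 12 = 17.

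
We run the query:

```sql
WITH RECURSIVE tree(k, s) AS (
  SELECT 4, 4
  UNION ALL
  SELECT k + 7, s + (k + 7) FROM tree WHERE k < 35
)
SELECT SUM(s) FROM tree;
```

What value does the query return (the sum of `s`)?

Base: k=4, s=4.
Iteration 1: 4 < 35 holds -> k = 4 + 7 = 11, s = 4 + 11 = 15.
Iteration 2: 11 < 35 holds -> k = 11 + 7 = 18, s = 15 + 18 = 33.
Iteration 3: 18 < 35 holds -> k = 18 + 7 = 25, s = 33 + 25 = 58.
Iteration 4: 25 < 35 holds -> k = 25 + 7 = 32, s = 58 + 32 = 90.
Iteration 5: 32 < 35 holds -> k = 32 + 7 = 39, s = 90 + 39 = 129.
Iteration 6: 39 < 35 fails; recursion stops.
SUM(s) = 4 + 15 + 33 + 58 + 90 + 129 = 329.

329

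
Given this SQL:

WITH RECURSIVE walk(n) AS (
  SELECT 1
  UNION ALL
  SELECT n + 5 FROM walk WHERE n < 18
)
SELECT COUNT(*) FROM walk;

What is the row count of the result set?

5

Base: n=1.
Iteration 1: 1 < 18 holds -> n = 1 + 5 = 6.
Iteration 2: 6 < 18 holds -> n = 6 + 5 = 11.
Iteration 3: 11 < 18 holds -> n = 11 + 5 = 16.
Iteration 4: 16 < 18 holds -> n = 16 + 5 = 21.
Iteration 5: 21 < 18 fails; recursion stops.
Total rows emitted: 5.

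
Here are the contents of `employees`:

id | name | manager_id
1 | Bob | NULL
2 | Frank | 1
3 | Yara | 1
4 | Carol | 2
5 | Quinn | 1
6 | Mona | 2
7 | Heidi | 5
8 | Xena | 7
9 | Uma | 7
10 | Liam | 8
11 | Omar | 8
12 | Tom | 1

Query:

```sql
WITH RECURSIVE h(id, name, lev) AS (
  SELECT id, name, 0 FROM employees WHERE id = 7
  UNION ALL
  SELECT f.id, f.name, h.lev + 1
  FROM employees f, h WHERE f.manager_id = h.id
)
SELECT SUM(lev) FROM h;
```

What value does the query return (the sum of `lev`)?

Base: id=7 (Heidi) at lev 0.
Iteration 1: rows with manager_id in {7} -> Xena (id 8, lev 1), Uma (id 9, lev 1).
Iteration 2: rows with manager_id in {8,9} -> Liam (id 10, lev 2), Omar (id 11, lev 2).
Iteration 3: no rows with manager_id in {10,11}; recursion stops.
SUM(lev) = 0 + 1 + 1 + 2 + 2 = 6.

6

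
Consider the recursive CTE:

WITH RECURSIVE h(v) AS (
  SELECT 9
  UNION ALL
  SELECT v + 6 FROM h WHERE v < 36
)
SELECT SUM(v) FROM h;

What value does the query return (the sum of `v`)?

Base: v=9.
Iteration 1: 9 < 36 holds -> v = 9 + 6 = 15.
Iteration 2: 15 < 36 holds -> v = 15 + 6 = 21.
Iteration 3: 21 < 36 holds -> v = 21 + 6 = 27.
Iteration 4: 27 < 36 holds -> v = 27 + 6 = 33.
Iteration 5: 33 < 36 holds -> v = 33 + 6 = 39.
Iteration 6: 39 < 36 fails; recursion stops.
SUM(v) = 9 + 15 + 21 + 27 + 33 + 39 = 144.

144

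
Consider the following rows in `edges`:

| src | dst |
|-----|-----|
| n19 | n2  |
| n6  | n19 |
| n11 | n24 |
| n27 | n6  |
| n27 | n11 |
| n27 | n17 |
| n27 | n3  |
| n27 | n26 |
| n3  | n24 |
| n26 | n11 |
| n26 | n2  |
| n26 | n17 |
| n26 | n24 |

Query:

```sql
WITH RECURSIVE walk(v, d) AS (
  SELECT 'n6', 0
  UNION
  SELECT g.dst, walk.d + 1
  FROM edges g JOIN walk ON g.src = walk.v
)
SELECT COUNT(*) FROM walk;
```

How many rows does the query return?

3

Base: (n6, d=0).
Iteration 1: edges from {n6} -> (n19, d=1).
Iteration 2: edges from {n19} -> (n2, d=2).
Iteration 3: no outgoing edges from {n2}; recursion stops.
Total rows emitted: 3.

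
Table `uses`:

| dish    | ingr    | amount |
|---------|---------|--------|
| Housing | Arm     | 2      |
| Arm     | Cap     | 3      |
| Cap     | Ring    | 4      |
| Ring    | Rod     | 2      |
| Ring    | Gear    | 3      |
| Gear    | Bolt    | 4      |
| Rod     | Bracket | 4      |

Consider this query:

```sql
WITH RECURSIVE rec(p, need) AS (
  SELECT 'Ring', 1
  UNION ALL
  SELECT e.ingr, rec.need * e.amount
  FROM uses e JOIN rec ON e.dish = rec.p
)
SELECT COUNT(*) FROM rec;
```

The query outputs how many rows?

5

Base: (Ring, need=1).
Iteration 1: components of {Ring} -> Gear = 1*3 = 3, Rod = 1*2 = 2.
Iteration 2: components of {Gear,Rod} -> Bolt = 3*4 = 12, Bracket = 2*4 = 8.
Iteration 3: no further components; recursion stops.
Total rows emitted: 5.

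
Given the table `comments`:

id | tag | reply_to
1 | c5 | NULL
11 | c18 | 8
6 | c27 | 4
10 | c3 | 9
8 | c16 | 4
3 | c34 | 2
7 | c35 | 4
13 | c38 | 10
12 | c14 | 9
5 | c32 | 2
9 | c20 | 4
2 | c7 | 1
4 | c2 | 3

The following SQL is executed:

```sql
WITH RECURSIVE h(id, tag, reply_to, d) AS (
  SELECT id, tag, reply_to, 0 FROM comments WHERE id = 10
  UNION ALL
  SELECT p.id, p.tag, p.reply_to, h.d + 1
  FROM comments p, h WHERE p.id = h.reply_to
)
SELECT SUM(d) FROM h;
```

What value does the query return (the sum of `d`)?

Base: id=10 (c3), reply_to=9, d 0.
Iteration 1: join on id=9 -> c20 (id 9, reply_to=4, d 1).
Iteration 2: join on id=4 -> c2 (id 4, reply_to=3, d 2).
Iteration 3: join on id=3 -> c34 (id 3, reply_to=2, d 3).
Iteration 4: join on id=2 -> c7 (id 2, reply_to=1, d 4).
Iteration 5: join on id=1 -> c5 (id 1, reply_to=NULL, d 5).
Iteration 6: reply_to is NULL; no match; recursion stops.
SUM(d) = 0 + 1 + 2 + 3 + 4 + 5 = 15.

15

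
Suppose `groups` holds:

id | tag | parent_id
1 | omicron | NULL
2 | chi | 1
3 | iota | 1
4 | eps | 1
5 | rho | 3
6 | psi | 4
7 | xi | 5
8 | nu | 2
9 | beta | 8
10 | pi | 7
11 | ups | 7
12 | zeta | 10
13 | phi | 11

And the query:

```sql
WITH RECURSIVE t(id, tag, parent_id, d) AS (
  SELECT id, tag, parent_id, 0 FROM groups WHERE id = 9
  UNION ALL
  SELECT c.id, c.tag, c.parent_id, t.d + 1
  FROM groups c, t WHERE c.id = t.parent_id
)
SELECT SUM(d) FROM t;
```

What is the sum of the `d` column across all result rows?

6

Base: id=9 (beta), parent_id=8, d 0.
Iteration 1: join on id=8 -> nu (id 8, parent_id=2, d 1).
Iteration 2: join on id=2 -> chi (id 2, parent_id=1, d 2).
Iteration 3: join on id=1 -> omicron (id 1, parent_id=NULL, d 3).
Iteration 4: parent_id is NULL; no match; recursion stops.
SUM(d) = 0 + 1 + 2 + 3 = 6.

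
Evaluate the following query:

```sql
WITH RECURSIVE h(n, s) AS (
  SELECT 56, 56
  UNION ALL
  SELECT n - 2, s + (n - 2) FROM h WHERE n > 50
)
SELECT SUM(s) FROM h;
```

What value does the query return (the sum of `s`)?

Base: n=56, s=56.
Iteration 1: 56 > 50 holds -> n = 56 - 2 = 54, s = 56 + 54 = 110.
Iteration 2: 54 > 50 holds -> n = 54 - 2 = 52, s = 110 + 52 = 162.
Iteration 3: 52 > 50 holds -> n = 52 - 2 = 50, s = 162 + 50 = 212.
Iteration 4: 50 > 50 fails; recursion stops.
SUM(s) = 56 + 110 + 162 + 212 = 540.

540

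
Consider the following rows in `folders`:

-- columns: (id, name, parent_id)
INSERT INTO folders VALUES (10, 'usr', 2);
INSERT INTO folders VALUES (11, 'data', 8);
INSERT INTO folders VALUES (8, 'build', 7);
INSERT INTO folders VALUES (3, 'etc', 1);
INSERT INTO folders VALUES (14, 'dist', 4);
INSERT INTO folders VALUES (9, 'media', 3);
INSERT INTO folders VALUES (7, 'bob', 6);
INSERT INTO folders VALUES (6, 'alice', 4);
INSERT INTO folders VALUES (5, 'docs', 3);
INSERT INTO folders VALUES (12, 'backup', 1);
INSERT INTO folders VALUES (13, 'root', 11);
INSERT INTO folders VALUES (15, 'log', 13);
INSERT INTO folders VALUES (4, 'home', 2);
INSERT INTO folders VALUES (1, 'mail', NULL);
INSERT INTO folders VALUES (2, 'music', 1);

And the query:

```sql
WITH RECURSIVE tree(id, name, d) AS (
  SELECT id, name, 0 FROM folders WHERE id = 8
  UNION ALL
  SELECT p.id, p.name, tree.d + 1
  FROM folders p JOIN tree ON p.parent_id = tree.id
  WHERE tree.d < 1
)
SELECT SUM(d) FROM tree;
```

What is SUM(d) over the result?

Base: id=8 (build) at d 0.
Iteration 1: rows with parent_id in {8} -> data (id 11, d 1).
Iteration 2: d < 1 fails for all current rows; recursion stops.
SUM(d) = 0 + 1 = 1.

1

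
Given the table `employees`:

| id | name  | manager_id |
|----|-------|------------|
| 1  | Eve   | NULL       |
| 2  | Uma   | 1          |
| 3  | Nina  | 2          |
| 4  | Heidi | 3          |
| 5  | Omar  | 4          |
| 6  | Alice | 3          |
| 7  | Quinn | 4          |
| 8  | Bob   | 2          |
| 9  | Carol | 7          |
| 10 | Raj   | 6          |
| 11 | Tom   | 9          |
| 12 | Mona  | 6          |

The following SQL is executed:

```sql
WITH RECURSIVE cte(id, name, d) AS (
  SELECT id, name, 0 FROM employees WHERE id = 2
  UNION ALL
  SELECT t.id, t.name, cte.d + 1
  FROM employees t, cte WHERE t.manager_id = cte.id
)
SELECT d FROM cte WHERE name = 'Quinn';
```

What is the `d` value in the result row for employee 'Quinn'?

Base: id=2 (Uma) at d 0.
Iteration 1: rows with manager_id in {2} -> Nina (id 3, d 1), Bob (id 8, d 1).
Iteration 2: rows with manager_id in {3,8} -> Heidi (id 4, d 2), Alice (id 6, d 2).
Iteration 3: rows with manager_id in {4,6} -> Omar (id 5, d 3), Quinn (id 7, d 3), Raj (id 10, d 3), Mona (id 12, d 3).
Iteration 4: rows with manager_id in {5,7,10,12} -> Carol (id 9, d 4).
Iteration 5: rows with manager_id in {9} -> Tom (id 11, d 5).
Iteration 6: no rows with manager_id in {11}; recursion stops.

3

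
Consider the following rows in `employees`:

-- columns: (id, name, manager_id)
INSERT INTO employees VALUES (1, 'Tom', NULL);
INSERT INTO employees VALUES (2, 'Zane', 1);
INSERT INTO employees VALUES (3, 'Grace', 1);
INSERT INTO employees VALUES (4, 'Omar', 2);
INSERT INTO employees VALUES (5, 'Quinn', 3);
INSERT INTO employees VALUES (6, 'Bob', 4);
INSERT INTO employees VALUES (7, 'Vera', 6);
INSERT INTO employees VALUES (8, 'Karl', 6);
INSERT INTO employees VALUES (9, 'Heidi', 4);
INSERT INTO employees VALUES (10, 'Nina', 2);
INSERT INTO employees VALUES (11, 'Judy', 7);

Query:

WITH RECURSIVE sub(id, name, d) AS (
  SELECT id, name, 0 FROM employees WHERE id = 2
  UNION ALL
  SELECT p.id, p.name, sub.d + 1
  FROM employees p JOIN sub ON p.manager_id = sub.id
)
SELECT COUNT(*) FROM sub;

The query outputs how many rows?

Base: id=2 (Zane) at d 0.
Iteration 1: rows with manager_id in {2} -> Omar (id 4, d 1), Nina (id 10, d 1).
Iteration 2: rows with manager_id in {4,10} -> Bob (id 6, d 2), Heidi (id 9, d 2).
Iteration 3: rows with manager_id in {6,9} -> Vera (id 7, d 3), Karl (id 8, d 3).
Iteration 4: rows with manager_id in {7,8} -> Judy (id 11, d 4).
Iteration 5: no rows with manager_id in {11}; recursion stops.
Total rows emitted: 8.

8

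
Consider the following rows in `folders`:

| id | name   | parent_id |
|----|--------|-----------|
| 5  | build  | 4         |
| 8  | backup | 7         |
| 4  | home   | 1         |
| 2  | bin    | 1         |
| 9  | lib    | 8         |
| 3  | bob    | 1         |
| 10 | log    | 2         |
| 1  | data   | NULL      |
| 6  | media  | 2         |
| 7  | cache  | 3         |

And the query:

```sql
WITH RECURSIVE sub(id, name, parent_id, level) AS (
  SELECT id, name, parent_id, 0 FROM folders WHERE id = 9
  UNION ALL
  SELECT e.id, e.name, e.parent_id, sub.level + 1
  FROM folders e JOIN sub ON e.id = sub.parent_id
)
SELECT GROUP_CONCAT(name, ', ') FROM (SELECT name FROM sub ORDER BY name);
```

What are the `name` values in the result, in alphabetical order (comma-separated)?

Base: id=9 (lib), parent_id=8, level 0.
Iteration 1: join on id=8 -> backup (id 8, parent_id=7, level 1).
Iteration 2: join on id=7 -> cache (id 7, parent_id=3, level 2).
Iteration 3: join on id=3 -> bob (id 3, parent_id=1, level 3).
Iteration 4: join on id=1 -> data (id 1, parent_id=NULL, level 4).
Iteration 5: parent_id is NULL; no match; recursion stops.

backup, bob, cache, data, lib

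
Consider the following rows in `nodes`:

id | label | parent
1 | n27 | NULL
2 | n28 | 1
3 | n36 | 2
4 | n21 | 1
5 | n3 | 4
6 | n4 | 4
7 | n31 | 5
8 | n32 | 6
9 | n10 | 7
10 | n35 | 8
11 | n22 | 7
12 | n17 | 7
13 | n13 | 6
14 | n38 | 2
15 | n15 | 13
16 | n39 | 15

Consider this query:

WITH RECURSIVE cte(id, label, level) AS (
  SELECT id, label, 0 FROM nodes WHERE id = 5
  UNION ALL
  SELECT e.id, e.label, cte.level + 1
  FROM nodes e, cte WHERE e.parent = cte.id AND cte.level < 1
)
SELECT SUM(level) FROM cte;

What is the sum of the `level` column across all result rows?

Base: id=5 (n3) at level 0.
Iteration 1: rows with parent in {5} -> n31 (id 7, level 1).
Iteration 2: level < 1 fails for all current rows; recursion stops.
SUM(level) = 0 + 1 = 1.

1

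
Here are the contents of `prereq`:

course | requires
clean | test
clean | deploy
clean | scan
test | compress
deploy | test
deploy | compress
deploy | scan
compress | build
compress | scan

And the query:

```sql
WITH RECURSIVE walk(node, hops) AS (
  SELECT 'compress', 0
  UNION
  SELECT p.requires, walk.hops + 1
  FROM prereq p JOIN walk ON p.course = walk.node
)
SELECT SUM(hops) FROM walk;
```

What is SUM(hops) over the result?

2

Base: (compress, hops=0).
Iteration 1: edges from {compress} -> (build, hops=1), (scan, hops=1).
Iteration 2: no outgoing edges from {build,scan}; recursion stops.
SUM(hops) = 0 + 1 + 1 = 2.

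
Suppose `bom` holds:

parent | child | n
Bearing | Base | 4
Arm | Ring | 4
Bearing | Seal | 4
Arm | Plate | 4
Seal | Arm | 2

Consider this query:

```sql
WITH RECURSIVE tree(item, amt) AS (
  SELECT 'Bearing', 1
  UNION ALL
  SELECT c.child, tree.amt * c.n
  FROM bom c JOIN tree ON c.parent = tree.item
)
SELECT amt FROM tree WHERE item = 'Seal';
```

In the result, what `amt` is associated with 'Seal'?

Base: (Bearing, amt=1).
Iteration 1: components of {Bearing} -> Base = 1*4 = 4, Seal = 1*4 = 4.
Iteration 2: components of {Base,Seal} -> Arm = 4*2 = 8.
Iteration 3: components of {Arm} -> Plate = 8*4 = 32, Ring = 8*4 = 32.
Iteration 4: no further components; recursion stops.

4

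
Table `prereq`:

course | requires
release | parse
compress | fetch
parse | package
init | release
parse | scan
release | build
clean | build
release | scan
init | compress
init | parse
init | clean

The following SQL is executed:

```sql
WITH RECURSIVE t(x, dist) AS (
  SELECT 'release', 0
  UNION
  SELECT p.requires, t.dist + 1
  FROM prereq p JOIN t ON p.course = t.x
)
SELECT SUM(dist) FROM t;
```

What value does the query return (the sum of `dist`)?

Base: (release, dist=0).
Iteration 1: edges from {release} -> (build, dist=1), (parse, dist=1), (scan, dist=1).
Iteration 2: edges from {build,parse,scan} -> (package, dist=2), (scan, dist=2).
Iteration 3: no outgoing edges from {package,scan}; recursion stops.
SUM(dist) = 0 + 1 + 1 + 1 + 2 + 2 = 7.

7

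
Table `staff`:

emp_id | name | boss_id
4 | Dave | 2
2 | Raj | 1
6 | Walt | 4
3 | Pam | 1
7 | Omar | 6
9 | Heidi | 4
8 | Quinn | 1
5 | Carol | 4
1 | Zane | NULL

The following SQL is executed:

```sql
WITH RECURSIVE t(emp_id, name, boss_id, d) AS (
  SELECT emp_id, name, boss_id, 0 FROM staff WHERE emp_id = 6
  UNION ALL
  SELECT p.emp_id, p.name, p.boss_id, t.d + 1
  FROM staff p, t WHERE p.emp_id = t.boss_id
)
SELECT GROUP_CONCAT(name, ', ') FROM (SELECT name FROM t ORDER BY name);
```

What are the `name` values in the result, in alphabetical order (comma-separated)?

Dave, Raj, Walt, Zane

Base: emp_id=6 (Walt), boss_id=4, d 0.
Iteration 1: join on emp_id=4 -> Dave (id 4, boss_id=2, d 1).
Iteration 2: join on emp_id=2 -> Raj (id 2, boss_id=1, d 2).
Iteration 3: join on emp_id=1 -> Zane (id 1, boss_id=NULL, d 3).
Iteration 4: boss_id is NULL; no match; recursion stops.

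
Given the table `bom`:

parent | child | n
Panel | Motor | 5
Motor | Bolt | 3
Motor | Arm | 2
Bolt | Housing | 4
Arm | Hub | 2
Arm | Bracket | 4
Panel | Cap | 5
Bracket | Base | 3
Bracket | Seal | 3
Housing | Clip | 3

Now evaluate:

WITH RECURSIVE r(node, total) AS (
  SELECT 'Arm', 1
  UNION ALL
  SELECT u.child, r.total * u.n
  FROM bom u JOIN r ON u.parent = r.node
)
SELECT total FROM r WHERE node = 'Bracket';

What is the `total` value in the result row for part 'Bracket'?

4

Base: (Arm, total=1).
Iteration 1: components of {Arm} -> Bracket = 1*4 = 4, Hub = 1*2 = 2.
Iteration 2: components of {Bracket,Hub} -> Base = 4*3 = 12, Seal = 4*3 = 12.
Iteration 3: no further components; recursion stops.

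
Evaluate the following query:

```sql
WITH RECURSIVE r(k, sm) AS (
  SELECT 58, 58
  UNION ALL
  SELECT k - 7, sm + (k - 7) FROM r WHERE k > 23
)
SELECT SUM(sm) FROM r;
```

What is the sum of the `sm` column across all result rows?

Base: k=58, sm=58.
Iteration 1: 58 > 23 holds -> k = 58 - 7 = 51, sm = 58 + 51 = 109.
Iteration 2: 51 > 23 holds -> k = 51 - 7 = 44, sm = 109 + 44 = 153.
Iteration 3: 44 > 23 holds -> k = 44 - 7 = 37, sm = 153 + 37 = 190.
Iteration 4: 37 > 23 holds -> k = 37 - 7 = 30, sm = 190 + 30 = 220.
Iteration 5: 30 > 23 holds -> k = 30 - 7 = 23, sm = 220 + 23 = 243.
Iteration 6: 23 > 23 fails; recursion stops.
SUM(sm) = 58 + 109 + 153 + 190 + 220 + 243 = 973.

973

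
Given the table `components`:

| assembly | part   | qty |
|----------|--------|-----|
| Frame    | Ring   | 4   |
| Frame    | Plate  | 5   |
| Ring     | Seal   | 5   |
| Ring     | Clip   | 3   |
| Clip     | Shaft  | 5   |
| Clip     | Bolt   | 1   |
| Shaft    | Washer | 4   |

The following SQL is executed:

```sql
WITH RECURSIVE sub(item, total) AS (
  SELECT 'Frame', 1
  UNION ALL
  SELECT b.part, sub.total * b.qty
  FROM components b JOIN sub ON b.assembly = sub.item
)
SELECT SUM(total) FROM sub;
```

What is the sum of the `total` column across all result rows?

Base: (Frame, total=1).
Iteration 1: components of {Frame} -> Plate = 1*5 = 5, Ring = 1*4 = 4.
Iteration 2: components of {Plate,Ring} -> Clip = 4*3 = 12, Seal = 4*5 = 20.
Iteration 3: components of {Clip,Seal} -> Bolt = 12*1 = 12, Shaft = 12*5 = 60.
Iteration 4: components of {Bolt,Shaft} -> Washer = 60*4 = 240.
Iteration 5: no further components; recursion stops.
SUM(total) = 1 + 4 + 5 + 20 + 12 + 60 + 12 + 240 = 354.

354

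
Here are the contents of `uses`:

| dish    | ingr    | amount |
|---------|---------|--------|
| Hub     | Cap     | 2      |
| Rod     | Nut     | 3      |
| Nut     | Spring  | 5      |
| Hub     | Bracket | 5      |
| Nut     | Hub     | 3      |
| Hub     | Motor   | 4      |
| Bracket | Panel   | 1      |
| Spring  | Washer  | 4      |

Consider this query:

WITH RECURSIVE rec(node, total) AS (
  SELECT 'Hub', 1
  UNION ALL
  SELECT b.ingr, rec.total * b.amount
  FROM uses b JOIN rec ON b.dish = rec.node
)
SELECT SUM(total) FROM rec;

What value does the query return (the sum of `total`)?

Base: (Hub, total=1).
Iteration 1: components of {Hub} -> Bracket = 1*5 = 5, Cap = 1*2 = 2, Motor = 1*4 = 4.
Iteration 2: components of {Bracket,Cap,Motor} -> Panel = 5*1 = 5.
Iteration 3: no further components; recursion stops.
SUM(total) = 1 + 5 + 2 + 4 + 5 = 17.

17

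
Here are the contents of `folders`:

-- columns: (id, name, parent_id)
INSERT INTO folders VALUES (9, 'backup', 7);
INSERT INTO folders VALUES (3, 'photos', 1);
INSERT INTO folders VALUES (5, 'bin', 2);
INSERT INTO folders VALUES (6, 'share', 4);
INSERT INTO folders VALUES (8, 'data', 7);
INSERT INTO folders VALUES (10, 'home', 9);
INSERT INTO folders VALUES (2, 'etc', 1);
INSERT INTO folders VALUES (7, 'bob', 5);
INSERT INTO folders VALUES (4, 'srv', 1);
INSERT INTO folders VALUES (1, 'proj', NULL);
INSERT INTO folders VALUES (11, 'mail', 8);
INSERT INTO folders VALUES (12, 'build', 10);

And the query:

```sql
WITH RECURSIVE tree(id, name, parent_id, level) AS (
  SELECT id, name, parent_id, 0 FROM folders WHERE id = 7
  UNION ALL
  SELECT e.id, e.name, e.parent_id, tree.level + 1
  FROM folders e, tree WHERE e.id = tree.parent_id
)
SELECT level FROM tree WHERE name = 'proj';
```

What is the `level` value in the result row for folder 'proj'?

Base: id=7 (bob), parent_id=5, level 0.
Iteration 1: join on id=5 -> bin (id 5, parent_id=2, level 1).
Iteration 2: join on id=2 -> etc (id 2, parent_id=1, level 2).
Iteration 3: join on id=1 -> proj (id 1, parent_id=NULL, level 3).
Iteration 4: parent_id is NULL; no match; recursion stops.

3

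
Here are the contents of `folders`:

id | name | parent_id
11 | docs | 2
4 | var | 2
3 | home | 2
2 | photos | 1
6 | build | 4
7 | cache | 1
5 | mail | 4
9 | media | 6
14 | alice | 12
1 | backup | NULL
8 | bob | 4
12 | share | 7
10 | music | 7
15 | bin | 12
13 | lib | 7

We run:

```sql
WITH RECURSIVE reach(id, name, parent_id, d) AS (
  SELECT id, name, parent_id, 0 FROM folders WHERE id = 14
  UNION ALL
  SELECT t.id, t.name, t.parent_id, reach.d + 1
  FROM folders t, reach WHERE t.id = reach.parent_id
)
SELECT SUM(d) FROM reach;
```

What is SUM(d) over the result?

Base: id=14 (alice), parent_id=12, d 0.
Iteration 1: join on id=12 -> share (id 12, parent_id=7, d 1).
Iteration 2: join on id=7 -> cache (id 7, parent_id=1, d 2).
Iteration 3: join on id=1 -> backup (id 1, parent_id=NULL, d 3).
Iteration 4: parent_id is NULL; no match; recursion stops.
SUM(d) = 0 + 1 + 2 + 3 = 6.

6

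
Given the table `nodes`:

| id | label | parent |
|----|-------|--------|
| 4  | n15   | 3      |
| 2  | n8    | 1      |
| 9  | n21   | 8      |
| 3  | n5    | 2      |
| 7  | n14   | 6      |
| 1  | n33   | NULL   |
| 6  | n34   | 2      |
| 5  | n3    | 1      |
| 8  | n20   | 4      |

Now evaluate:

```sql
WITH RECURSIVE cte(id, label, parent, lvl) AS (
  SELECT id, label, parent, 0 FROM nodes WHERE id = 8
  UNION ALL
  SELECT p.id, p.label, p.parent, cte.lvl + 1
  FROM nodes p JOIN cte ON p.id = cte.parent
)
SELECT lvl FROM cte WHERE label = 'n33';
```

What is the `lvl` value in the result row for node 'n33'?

4

Base: id=8 (n20), parent=4, lvl 0.
Iteration 1: join on id=4 -> n15 (id 4, parent=3, lvl 1).
Iteration 2: join on id=3 -> n5 (id 3, parent=2, lvl 2).
Iteration 3: join on id=2 -> n8 (id 2, parent=1, lvl 3).
Iteration 4: join on id=1 -> n33 (id 1, parent=NULL, lvl 4).
Iteration 5: parent is NULL; no match; recursion stops.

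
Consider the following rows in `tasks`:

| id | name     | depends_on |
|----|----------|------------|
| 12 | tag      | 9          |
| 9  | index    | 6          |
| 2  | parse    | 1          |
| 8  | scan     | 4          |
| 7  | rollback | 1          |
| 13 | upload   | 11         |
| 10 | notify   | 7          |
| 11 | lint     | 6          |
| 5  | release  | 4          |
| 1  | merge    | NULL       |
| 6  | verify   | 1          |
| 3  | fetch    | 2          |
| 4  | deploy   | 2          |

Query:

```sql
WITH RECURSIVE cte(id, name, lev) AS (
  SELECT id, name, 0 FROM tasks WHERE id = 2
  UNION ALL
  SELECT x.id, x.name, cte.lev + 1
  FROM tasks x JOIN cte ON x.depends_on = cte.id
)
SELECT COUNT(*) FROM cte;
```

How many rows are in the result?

5

Base: id=2 (parse) at lev 0.
Iteration 1: rows with depends_on in {2} -> fetch (id 3, lev 1), deploy (id 4, lev 1).
Iteration 2: rows with depends_on in {3,4} -> release (id 5, lev 2), scan (id 8, lev 2).
Iteration 3: no rows with depends_on in {5,8}; recursion stops.
Total rows emitted: 5.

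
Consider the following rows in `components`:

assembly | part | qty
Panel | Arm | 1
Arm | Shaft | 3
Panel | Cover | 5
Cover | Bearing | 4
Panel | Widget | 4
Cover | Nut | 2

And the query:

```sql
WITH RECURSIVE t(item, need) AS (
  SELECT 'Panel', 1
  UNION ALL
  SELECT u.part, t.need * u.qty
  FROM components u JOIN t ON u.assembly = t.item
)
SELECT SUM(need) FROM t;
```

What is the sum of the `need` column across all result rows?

Base: (Panel, need=1).
Iteration 1: components of {Panel} -> Arm = 1*1 = 1, Cover = 1*5 = 5, Widget = 1*4 = 4.
Iteration 2: components of {Arm,Cover,Widget} -> Bearing = 5*4 = 20, Nut = 5*2 = 10, Shaft = 1*3 = 3.
Iteration 3: no further components; recursion stops.
SUM(need) = 1 + 1 + 5 + 4 + 3 + 20 + 10 = 44.

44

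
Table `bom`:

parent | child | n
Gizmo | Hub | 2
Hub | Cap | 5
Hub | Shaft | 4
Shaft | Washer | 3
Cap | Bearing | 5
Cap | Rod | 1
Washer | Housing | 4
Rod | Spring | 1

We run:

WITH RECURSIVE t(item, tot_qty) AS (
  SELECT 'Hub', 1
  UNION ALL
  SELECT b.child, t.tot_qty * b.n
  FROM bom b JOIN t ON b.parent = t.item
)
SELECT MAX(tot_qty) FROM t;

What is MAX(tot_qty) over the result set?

48

Base: (Hub, tot_qty=1).
Iteration 1: components of {Hub} -> Cap = 1*5 = 5, Shaft = 1*4 = 4.
Iteration 2: components of {Cap,Shaft} -> Bearing = 5*5 = 25, Rod = 5*1 = 5, Washer = 4*3 = 12.
Iteration 3: components of {Bearing,Rod,Washer} -> Housing = 12*4 = 48, Spring = 5*1 = 5.
Iteration 4: no further components; recursion stops.
tot_qty values: 1, 5, 4, 25, 5, 12, 5, 48; the maximum is 48.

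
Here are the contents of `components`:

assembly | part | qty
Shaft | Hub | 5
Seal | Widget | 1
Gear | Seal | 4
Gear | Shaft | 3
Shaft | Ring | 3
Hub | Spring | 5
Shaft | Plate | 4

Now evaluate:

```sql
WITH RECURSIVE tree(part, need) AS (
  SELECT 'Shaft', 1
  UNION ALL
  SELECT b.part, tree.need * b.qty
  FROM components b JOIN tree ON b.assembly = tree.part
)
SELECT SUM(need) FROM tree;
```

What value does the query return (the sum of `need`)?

38

Base: (Shaft, need=1).
Iteration 1: components of {Shaft} -> Hub = 1*5 = 5, Plate = 1*4 = 4, Ring = 1*3 = 3.
Iteration 2: components of {Hub,Plate,Ring} -> Spring = 5*5 = 25.
Iteration 3: no further components; recursion stops.
SUM(need) = 1 + 3 + 5 + 4 + 25 = 38.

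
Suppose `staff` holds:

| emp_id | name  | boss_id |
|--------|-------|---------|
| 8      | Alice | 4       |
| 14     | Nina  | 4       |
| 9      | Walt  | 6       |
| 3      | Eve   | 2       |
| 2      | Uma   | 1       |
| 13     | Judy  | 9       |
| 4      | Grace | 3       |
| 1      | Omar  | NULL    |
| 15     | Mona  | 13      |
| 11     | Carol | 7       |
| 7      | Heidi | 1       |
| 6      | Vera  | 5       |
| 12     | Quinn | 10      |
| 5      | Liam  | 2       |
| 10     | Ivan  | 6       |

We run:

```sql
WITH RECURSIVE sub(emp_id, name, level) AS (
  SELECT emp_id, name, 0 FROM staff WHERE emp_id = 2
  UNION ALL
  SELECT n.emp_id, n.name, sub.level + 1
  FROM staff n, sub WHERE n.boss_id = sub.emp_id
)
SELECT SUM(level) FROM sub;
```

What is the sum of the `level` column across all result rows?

31

Base: emp_id=2 (Uma) at level 0.
Iteration 1: rows with boss_id in {2} -> Eve (id 3, level 1), Liam (id 5, level 1).
Iteration 2: rows with boss_id in {3,5} -> Grace (id 4, level 2), Vera (id 6, level 2).
Iteration 3: rows with boss_id in {4,6} -> Alice (id 8, level 3), Walt (id 9, level 3), Ivan (id 10, level 3), Nina (id 14, level 3).
Iteration 4: rows with boss_id in {8,9,10,14} -> Quinn (id 12, level 4), Judy (id 13, level 4).
Iteration 5: rows with boss_id in {12,13} -> Mona (id 15, level 5).
Iteration 6: no rows with boss_id in {15}; recursion stops.
SUM(level) = 0 + 1 + 1 + 2 + 2 + 3 + 3 + 3 + 3 + 4 + 4 + 5 = 31.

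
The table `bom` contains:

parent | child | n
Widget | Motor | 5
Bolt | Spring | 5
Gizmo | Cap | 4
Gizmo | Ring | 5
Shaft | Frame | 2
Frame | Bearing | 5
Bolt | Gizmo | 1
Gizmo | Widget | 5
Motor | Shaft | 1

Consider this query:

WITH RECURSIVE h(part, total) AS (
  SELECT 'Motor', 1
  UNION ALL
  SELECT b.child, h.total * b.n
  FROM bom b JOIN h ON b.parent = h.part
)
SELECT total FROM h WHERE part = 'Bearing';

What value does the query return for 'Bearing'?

Base: (Motor, total=1).
Iteration 1: components of {Motor} -> Shaft = 1*1 = 1.
Iteration 2: components of {Shaft} -> Frame = 1*2 = 2.
Iteration 3: components of {Frame} -> Bearing = 2*5 = 10.
Iteration 4: no further components; recursion stops.

10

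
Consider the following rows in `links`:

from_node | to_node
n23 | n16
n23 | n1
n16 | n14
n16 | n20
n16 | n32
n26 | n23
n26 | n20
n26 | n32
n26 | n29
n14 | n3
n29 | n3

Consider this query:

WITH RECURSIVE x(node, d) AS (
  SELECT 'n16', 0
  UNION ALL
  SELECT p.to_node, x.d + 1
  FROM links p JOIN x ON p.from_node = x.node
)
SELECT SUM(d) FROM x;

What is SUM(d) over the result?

5

Base: (n16, d=0).
Iteration 1: edges from {n16} -> (n14, d=1), (n20, d=1), (n32, d=1).
Iteration 2: edges from {n14,n20,n32} -> (n3, d=2).
Iteration 3: no outgoing edges from {n3}; recursion stops.
SUM(d) = 0 + 1 + 1 + 1 + 2 = 5.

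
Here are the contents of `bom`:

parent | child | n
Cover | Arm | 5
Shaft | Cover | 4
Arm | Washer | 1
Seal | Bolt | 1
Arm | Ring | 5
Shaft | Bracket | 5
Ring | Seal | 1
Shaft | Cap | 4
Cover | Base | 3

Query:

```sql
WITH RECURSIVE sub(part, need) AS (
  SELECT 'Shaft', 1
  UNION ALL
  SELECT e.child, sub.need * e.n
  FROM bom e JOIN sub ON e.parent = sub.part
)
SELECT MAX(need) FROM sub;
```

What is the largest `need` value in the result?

Base: (Shaft, need=1).
Iteration 1: components of {Shaft} -> Bracket = 1*5 = 5, Cap = 1*4 = 4, Cover = 1*4 = 4.
Iteration 2: components of {Bracket,Cap,Cover} -> Arm = 4*5 = 20, Base = 4*3 = 12.
Iteration 3: components of {Arm,Base} -> Ring = 20*5 = 100, Washer = 20*1 = 20.
Iteration 4: components of {Ring,Washer} -> Seal = 100*1 = 100.
Iteration 5: components of {Seal} -> Bolt = 100*1 = 100.
Iteration 6: no further components; recursion stops.
need values: 1, 4, 5, 4, 20, 12, 100, 20, 100, 100; the maximum is 100.

100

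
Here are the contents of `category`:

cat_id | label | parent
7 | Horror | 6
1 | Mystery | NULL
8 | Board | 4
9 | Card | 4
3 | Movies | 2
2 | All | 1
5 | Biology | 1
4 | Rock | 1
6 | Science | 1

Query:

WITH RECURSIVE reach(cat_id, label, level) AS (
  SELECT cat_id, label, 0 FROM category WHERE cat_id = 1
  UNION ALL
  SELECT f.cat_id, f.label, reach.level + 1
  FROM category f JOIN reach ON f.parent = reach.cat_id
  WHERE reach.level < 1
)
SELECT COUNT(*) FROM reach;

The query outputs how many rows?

5

Base: cat_id=1 (Mystery) at level 0.
Iteration 1: rows with parent in {1} -> All (id 2, level 1), Rock (id 4, level 1), Biology (id 5, level 1), Science (id 6, level 1).
Iteration 2: level < 1 fails for all current rows; recursion stops.
Total rows emitted: 5.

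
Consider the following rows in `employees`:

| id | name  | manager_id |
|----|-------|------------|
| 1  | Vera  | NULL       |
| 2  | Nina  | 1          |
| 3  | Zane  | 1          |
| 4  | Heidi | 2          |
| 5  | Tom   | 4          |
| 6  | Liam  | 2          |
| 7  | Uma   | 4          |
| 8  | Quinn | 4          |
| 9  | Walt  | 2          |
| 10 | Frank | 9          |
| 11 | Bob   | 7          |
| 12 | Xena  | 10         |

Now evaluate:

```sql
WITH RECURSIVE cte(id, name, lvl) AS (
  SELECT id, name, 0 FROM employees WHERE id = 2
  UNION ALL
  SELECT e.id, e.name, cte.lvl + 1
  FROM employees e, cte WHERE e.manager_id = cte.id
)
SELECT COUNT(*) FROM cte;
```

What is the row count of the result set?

Base: id=2 (Nina) at lvl 0.
Iteration 1: rows with manager_id in {2} -> Heidi (id 4, lvl 1), Liam (id 6, lvl 1), Walt (id 9, lvl 1).
Iteration 2: rows with manager_id in {4,6,9} -> Tom (id 5, lvl 2), Uma (id 7, lvl 2), Quinn (id 8, lvl 2), Frank (id 10, lvl 2).
Iteration 3: rows with manager_id in {5,7,8,10} -> Bob (id 11, lvl 3), Xena (id 12, lvl 3).
Iteration 4: no rows with manager_id in {11,12}; recursion stops.
Total rows emitted: 10.

10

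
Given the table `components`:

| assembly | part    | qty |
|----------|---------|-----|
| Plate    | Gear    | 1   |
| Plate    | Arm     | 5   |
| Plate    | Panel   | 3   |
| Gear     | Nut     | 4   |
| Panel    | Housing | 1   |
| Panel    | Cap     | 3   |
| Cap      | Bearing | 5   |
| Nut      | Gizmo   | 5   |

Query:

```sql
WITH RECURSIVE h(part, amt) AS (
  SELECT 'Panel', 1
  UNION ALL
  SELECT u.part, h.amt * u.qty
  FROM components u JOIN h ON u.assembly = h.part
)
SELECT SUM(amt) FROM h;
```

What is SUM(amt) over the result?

Base: (Panel, amt=1).
Iteration 1: components of {Panel} -> Cap = 1*3 = 3, Housing = 1*1 = 1.
Iteration 2: components of {Cap,Housing} -> Bearing = 3*5 = 15.
Iteration 3: no further components; recursion stops.
SUM(amt) = 1 + 1 + 3 + 15 = 20.

20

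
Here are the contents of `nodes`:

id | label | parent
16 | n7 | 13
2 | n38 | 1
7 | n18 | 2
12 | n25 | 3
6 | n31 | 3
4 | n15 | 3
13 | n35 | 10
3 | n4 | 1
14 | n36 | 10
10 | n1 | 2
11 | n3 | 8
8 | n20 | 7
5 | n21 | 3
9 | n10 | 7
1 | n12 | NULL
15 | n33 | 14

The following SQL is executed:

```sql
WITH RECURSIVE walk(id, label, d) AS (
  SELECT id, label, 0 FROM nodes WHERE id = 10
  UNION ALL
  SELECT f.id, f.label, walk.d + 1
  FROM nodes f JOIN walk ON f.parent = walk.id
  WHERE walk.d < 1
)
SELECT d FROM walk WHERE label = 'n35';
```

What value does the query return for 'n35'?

Base: id=10 (n1) at d 0.
Iteration 1: rows with parent in {10} -> n35 (id 13, d 1), n36 (id 14, d 1).
Iteration 2: d < 1 fails for all current rows; recursion stops.

1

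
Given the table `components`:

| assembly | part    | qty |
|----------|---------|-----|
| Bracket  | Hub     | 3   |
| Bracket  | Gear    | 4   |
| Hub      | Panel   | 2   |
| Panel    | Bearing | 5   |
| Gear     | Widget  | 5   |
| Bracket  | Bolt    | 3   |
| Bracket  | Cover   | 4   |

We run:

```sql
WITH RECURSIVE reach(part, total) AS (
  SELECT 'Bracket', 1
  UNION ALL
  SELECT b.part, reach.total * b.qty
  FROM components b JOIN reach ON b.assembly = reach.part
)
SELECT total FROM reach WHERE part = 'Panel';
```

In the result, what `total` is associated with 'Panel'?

Base: (Bracket, total=1).
Iteration 1: components of {Bracket} -> Bolt = 1*3 = 3, Cover = 1*4 = 4, Gear = 1*4 = 4, Hub = 1*3 = 3.
Iteration 2: components of {Bolt,Cover,Gear,Hub} -> Panel = 3*2 = 6, Widget = 4*5 = 20.
Iteration 3: components of {Panel,Widget} -> Bearing = 6*5 = 30.
Iteration 4: no further components; recursion stops.

6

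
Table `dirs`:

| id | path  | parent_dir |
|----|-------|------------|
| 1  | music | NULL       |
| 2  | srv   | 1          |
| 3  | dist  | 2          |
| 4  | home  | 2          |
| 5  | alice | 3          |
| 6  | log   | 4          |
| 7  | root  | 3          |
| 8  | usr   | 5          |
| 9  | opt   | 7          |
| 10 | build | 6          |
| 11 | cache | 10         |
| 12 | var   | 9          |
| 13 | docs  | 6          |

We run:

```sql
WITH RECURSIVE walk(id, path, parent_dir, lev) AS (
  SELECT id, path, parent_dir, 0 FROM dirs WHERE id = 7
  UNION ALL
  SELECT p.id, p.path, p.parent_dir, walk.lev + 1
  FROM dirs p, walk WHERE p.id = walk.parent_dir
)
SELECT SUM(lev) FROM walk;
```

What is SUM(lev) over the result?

6

Base: id=7 (root), parent_dir=3, lev 0.
Iteration 1: join on id=3 -> dist (id 3, parent_dir=2, lev 1).
Iteration 2: join on id=2 -> srv (id 2, parent_dir=1, lev 2).
Iteration 3: join on id=1 -> music (id 1, parent_dir=NULL, lev 3).
Iteration 4: parent_dir is NULL; no match; recursion stops.
SUM(lev) = 0 + 1 + 2 + 3 = 6.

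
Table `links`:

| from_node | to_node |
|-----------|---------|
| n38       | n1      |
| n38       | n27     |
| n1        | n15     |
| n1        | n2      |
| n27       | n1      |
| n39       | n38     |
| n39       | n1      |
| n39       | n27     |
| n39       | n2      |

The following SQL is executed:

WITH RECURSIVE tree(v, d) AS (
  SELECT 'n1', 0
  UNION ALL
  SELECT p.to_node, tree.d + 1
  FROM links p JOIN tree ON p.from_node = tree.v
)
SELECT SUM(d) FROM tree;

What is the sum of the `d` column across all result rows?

2

Base: (n1, d=0).
Iteration 1: edges from {n1} -> (n15, d=1), (n2, d=1).
Iteration 2: no outgoing edges from {n15,n2}; recursion stops.
SUM(d) = 0 + 1 + 1 = 2.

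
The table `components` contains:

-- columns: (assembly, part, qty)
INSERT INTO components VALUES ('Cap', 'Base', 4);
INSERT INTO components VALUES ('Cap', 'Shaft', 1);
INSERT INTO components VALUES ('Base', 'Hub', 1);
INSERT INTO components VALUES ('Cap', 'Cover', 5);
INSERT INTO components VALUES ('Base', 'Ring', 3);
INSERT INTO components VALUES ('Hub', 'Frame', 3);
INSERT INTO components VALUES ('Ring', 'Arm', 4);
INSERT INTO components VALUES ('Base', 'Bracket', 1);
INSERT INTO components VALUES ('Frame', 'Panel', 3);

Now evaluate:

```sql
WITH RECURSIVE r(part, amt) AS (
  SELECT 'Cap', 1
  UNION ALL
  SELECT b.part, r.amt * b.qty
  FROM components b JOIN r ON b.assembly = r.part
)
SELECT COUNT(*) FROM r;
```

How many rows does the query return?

10

Base: (Cap, amt=1).
Iteration 1: components of {Cap} -> Base = 1*4 = 4, Cover = 1*5 = 5, Shaft = 1*1 = 1.
Iteration 2: components of {Base,Cover,Shaft} -> Bracket = 4*1 = 4, Hub = 4*1 = 4, Ring = 4*3 = 12.
Iteration 3: components of {Bracket,Hub,Ring} -> Arm = 12*4 = 48, Frame = 4*3 = 12.
Iteration 4: components of {Arm,Frame} -> Panel = 12*3 = 36.
Iteration 5: no further components; recursion stops.
Total rows emitted: 10.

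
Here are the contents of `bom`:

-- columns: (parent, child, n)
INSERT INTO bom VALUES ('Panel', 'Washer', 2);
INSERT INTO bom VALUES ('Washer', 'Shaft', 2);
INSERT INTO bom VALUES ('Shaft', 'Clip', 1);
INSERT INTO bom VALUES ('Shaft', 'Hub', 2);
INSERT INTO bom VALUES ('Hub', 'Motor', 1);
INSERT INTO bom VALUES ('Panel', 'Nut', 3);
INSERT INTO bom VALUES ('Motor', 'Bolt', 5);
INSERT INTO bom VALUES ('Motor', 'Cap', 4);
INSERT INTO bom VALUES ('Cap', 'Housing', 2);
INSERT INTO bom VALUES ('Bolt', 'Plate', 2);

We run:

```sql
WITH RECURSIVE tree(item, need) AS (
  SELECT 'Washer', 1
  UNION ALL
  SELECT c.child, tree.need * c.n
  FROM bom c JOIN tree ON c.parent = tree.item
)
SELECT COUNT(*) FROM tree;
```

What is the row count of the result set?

Base: (Washer, need=1).
Iteration 1: components of {Washer} -> Shaft = 1*2 = 2.
Iteration 2: components of {Shaft} -> Clip = 2*1 = 2, Hub = 2*2 = 4.
Iteration 3: components of {Clip,Hub} -> Motor = 4*1 = 4.
Iteration 4: components of {Motor} -> Bolt = 4*5 = 20, Cap = 4*4 = 16.
Iteration 5: components of {Bolt,Cap} -> Housing = 16*2 = 32, Plate = 20*2 = 40.
Iteration 6: no further components; recursion stops.
Total rows emitted: 9.

9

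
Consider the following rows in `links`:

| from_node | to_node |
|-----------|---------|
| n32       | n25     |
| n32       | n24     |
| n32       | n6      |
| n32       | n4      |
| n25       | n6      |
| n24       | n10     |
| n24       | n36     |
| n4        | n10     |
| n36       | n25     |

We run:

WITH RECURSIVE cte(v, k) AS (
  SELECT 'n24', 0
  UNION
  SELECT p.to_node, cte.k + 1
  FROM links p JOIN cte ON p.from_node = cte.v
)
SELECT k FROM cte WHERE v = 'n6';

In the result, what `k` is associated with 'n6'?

Base: (n24, k=0).
Iteration 1: edges from {n24} -> (n10, k=1), (n36, k=1).
Iteration 2: edges from {n10,n36} -> (n25, k=2).
Iteration 3: edges from {n25} -> (n6, k=3).
Iteration 4: no outgoing edges from {n6}; recursion stops.

3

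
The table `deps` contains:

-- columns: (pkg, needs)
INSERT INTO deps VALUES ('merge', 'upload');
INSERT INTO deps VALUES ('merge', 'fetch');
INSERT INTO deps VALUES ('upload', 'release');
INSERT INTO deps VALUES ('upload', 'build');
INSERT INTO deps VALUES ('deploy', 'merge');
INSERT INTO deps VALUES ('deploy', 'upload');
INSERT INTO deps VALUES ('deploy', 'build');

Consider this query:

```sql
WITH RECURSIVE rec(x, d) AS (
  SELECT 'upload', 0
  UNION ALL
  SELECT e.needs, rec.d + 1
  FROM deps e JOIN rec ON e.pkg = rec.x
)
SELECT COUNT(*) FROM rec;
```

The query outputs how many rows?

Base: (upload, d=0).
Iteration 1: edges from {upload} -> (build, d=1), (release, d=1).
Iteration 2: no outgoing edges from {build,release}; recursion stops.
Total rows emitted: 3.

3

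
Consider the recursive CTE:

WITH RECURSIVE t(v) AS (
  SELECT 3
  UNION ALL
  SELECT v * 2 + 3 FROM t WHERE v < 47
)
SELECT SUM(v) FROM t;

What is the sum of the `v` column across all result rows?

171

Base: v=3.
Iteration 1: 3 < 47 holds -> v = 3 * 2 + 3 = 9.
Iteration 2: 9 < 47 holds -> v = 9 * 2 + 3 = 21.
Iteration 3: 21 < 47 holds -> v = 21 * 2 + 3 = 45.
Iteration 4: 45 < 47 holds -> v = 45 * 2 + 3 = 93.
Iteration 5: 93 < 47 fails; recursion stops.
SUM(v) = 3 + 9 + 21 + 45 + 93 = 171.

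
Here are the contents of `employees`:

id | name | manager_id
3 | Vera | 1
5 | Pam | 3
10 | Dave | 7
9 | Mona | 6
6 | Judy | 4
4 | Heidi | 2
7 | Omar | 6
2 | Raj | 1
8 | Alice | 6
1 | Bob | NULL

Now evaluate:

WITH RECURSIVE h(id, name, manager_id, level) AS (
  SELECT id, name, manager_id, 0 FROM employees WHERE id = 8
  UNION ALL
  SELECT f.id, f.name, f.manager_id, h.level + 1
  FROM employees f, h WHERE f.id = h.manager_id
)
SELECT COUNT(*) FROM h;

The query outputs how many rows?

5

Base: id=8 (Alice), manager_id=6, level 0.
Iteration 1: join on id=6 -> Judy (id 6, manager_id=4, level 1).
Iteration 2: join on id=4 -> Heidi (id 4, manager_id=2, level 2).
Iteration 3: join on id=2 -> Raj (id 2, manager_id=1, level 3).
Iteration 4: join on id=1 -> Bob (id 1, manager_id=NULL, level 4).
Iteration 5: manager_id is NULL; no match; recursion stops.
Total rows emitted: 5.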